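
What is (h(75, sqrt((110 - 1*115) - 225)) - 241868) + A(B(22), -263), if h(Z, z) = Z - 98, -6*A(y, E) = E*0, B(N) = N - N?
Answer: -241891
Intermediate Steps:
B(N) = 0
A(y, E) = 0 (A(y, E) = -E*0/6 = -1/6*0 = 0)
h(Z, z) = -98 + Z
(h(75, sqrt((110 - 1*115) - 225)) - 241868) + A(B(22), -263) = ((-98 + 75) - 241868) + 0 = (-23 - 241868) + 0 = -241891 + 0 = -241891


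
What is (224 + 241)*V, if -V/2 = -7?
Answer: 6510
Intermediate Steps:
V = 14 (V = -2*(-7) = 14)
(224 + 241)*V = (224 + 241)*14 = 465*14 = 6510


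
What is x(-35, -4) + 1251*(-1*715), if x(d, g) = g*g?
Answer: -894449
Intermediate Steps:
x(d, g) = g**2
x(-35, -4) + 1251*(-1*715) = (-4)**2 + 1251*(-1*715) = 16 + 1251*(-715) = 16 - 894465 = -894449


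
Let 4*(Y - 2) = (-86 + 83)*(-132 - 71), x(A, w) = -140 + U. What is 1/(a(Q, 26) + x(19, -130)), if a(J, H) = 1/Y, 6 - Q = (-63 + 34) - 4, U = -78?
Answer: -617/134502 ≈ -0.0045873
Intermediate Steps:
Q = 39 (Q = 6 - ((-63 + 34) - 4) = 6 - (-29 - 4) = 6 - 1*(-33) = 6 + 33 = 39)
x(A, w) = -218 (x(A, w) = -140 - 78 = -218)
Y = 617/4 (Y = 2 + ((-86 + 83)*(-132 - 71))/4 = 2 + (-3*(-203))/4 = 2 + (1/4)*609 = 2 + 609/4 = 617/4 ≈ 154.25)
a(J, H) = 4/617 (a(J, H) = 1/(617/4) = 4/617)
1/(a(Q, 26) + x(19, -130)) = 1/(4/617 - 218) = 1/(-134502/617) = -617/134502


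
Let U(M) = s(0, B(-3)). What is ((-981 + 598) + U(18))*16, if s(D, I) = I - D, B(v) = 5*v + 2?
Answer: -6336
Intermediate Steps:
B(v) = 2 + 5*v
U(M) = -13 (U(M) = (2 + 5*(-3)) - 1*0 = (2 - 15) + 0 = -13 + 0 = -13)
((-981 + 598) + U(18))*16 = ((-981 + 598) - 13)*16 = (-383 - 13)*16 = -396*16 = -6336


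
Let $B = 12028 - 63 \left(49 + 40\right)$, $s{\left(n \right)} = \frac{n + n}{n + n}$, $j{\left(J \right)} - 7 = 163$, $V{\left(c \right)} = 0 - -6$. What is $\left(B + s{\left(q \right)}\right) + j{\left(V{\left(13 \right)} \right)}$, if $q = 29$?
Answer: $6592$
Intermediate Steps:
$V{\left(c \right)} = 6$ ($V{\left(c \right)} = 0 + 6 = 6$)
$j{\left(J \right)} = 170$ ($j{\left(J \right)} = 7 + 163 = 170$)
$s{\left(n \right)} = 1$ ($s{\left(n \right)} = \frac{2 n}{2 n} = 2 n \frac{1}{2 n} = 1$)
$B = 6421$ ($B = 12028 - 63 \cdot 89 = 12028 - 5607 = 6421$)
$\left(B + s{\left(q \right)}\right) + j{\left(V{\left(13 \right)} \right)} = \left(6421 + 1\right) + 170 = 6422 + 170 = 6592$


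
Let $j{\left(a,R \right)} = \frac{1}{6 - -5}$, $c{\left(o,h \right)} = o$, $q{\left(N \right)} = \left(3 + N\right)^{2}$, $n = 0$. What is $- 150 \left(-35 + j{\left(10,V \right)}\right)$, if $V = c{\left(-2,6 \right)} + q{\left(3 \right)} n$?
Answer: $\frac{57600}{11} \approx 5236.4$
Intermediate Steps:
$V = -2$ ($V = -2 + \left(3 + 3\right)^{2} \cdot 0 = -2 + 6^{2} \cdot 0 = -2 + 36 \cdot 0 = -2 + 0 = -2$)
$j{\left(a,R \right)} = \frac{1}{11}$ ($j{\left(a,R \right)} = \frac{1}{6 + 5} = \frac{1}{11}$)
$- 150 \left(-35 + j{\left(10,V \right)}\right) = - 150 \left(-35 + \frac{1}{11}\right) = \left(-150\right) \left(- \frac{384}{11}\right) = \frac{57600}{11}$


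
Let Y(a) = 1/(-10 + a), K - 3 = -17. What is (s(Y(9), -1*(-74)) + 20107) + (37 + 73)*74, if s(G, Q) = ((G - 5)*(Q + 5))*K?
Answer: 34883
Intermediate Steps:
K = -14 (K = 3 - 17 = -14)
s(G, Q) = -14*(-5 + G)*(5 + Q) (s(G, Q) = ((G - 5)*(Q + 5))*(-14) = ((-5 + G)*(5 + Q))*(-14) = -14*(-5 + G)*(5 + Q))
(s(Y(9), -1*(-74)) + 20107) + (37 + 73)*74 = ((350 - 70/(-10 + 9) + 70*(-1*(-74)) - 14*(-1*(-74))/(-10 + 9)) + 20107) + (37 + 73)*74 = ((350 - 70/(-1) + 70*74 - 14*74/(-1)) + 20107) + 110*74 = ((350 - 70*(-1) + 5180 - 14*(-1)*74) + 20107) + 8140 = ((350 + 70 + 5180 + 1036) + 20107) + 8140 = (6636 + 20107) + 8140 = 26743 + 8140 = 34883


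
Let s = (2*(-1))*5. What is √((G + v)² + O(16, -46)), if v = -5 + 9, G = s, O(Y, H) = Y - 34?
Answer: 3*√2 ≈ 4.2426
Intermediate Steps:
s = -10 (s = -2*5 = -10)
O(Y, H) = -34 + Y
G = -10
v = 4
√((G + v)² + O(16, -46)) = √((-10 + 4)² + (-34 + 16)) = √((-6)² - 18) = √(36 - 18) = √18 = 3*√2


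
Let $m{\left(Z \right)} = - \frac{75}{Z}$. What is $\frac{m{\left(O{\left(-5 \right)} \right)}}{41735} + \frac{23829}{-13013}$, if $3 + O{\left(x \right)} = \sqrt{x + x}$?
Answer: $- \frac{22358148}{12211661} + \frac{15 i \sqrt{10}}{158593} \approx -1.8309 + 0.00029909 i$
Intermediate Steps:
$O{\left(x \right)} = -3 + \sqrt{2} \sqrt{x}$ ($O{\left(x \right)} = -3 + \sqrt{x + x} = -3 + \sqrt{2 x} = -3 + \sqrt{2} \sqrt{x}$)
$\frac{m{\left(O{\left(-5 \right)} \right)}}{41735} + \frac{23829}{-13013} = \frac{\left(-75\right) \frac{1}{-3 + \sqrt{2} \sqrt{-5}}}{41735} + \frac{23829}{-13013} = - \frac{75}{-3 + \sqrt{2} i \sqrt{5}} \cdot \frac{1}{41735} + 23829 \left(- \frac{1}{13013}\right) = - \frac{75}{-3 + i \sqrt{10}} \cdot \frac{1}{41735} - \frac{141}{77} = - \frac{15}{8347 \left(-3 + i \sqrt{10}\right)} - \frac{141}{77} = - \frac{141}{77} - \frac{15}{8347 \left(-3 + i \sqrt{10}\right)}$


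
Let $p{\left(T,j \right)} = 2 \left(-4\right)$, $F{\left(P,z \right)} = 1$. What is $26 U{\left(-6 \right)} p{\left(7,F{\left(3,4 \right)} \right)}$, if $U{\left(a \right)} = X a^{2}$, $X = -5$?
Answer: $37440$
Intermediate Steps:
$p{\left(T,j \right)} = -8$
$U{\left(a \right)} = - 5 a^{2}$
$26 U{\left(-6 \right)} p{\left(7,F{\left(3,4 \right)} \right)} = 26 \left(- 5 \left(-6\right)^{2}\right) \left(-8\right) = 26 \left(\left(-5\right) 36\right) \left(-8\right) = 26 \left(-180\right) \left(-8\right) = \left(-4680\right) \left(-8\right) = 37440$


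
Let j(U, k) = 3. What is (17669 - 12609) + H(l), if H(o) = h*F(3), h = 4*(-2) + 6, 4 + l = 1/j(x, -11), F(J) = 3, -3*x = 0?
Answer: 5054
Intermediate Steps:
x = 0 (x = -⅓*0 = 0)
l = -11/3 (l = -4 + 1/3 = -4 + ⅓ = -11/3 ≈ -3.6667)
h = -2 (h = -8 + 6 = -2)
H(o) = -6 (H(o) = -2*3 = -6)
(17669 - 12609) + H(l) = (17669 - 12609) - 6 = 5060 - 6 = 5054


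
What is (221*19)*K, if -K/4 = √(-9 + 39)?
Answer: -16796*√30 ≈ -91996.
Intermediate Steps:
K = -4*√30 (K = -4*√(-9 + 39) = -4*√30 ≈ -21.909)
(221*19)*K = (221*19)*(-4*√30) = 4199*(-4*√30) = -16796*√30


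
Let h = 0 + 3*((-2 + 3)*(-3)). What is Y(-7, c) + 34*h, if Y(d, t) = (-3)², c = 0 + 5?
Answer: -297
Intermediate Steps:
c = 5
Y(d, t) = 9
h = -9 (h = 0 + 3*(1*(-3)) = 0 + 3*(-3) = 0 - 9 = -9)
Y(-7, c) + 34*h = 9 + 34*(-9) = 9 - 306 = -297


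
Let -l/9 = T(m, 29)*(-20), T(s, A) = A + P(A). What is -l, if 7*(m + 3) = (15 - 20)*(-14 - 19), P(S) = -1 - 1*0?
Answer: -5040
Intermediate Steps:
P(S) = -1 (P(S) = -1 + 0 = -1)
m = 144/7 (m = -3 + ((15 - 20)*(-14 - 19))/7 = -3 + (-5*(-33))/7 = -3 + (⅐)*165 = -3 + 165/7 = 144/7 ≈ 20.571)
T(s, A) = -1 + A (T(s, A) = A - 1 = -1 + A)
l = 5040 (l = -9*(-1 + 29)*(-20) = -252*(-20) = -9*(-560) = 5040)
-l = -1*5040 = -5040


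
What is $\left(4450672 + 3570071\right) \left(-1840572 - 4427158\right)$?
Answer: $-50271851523390$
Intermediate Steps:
$\left(4450672 + 3570071\right) \left(-1840572 - 4427158\right) = 8020743 \left(-6267730\right) = -50271851523390$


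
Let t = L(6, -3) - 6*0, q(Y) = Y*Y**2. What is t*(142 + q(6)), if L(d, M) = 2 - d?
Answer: -1432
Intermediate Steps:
q(Y) = Y**3
t = -4 (t = (2 - 1*6) - 6*0 = (2 - 6) + 0 = -4 + 0 = -4)
t*(142 + q(6)) = -4*(142 + 6**3) = -4*(142 + 216) = -4*358 = -1432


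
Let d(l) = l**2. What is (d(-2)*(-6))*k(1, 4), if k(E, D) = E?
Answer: -24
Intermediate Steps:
(d(-2)*(-6))*k(1, 4) = ((-2)**2*(-6))*1 = (4*(-6))*1 = -24*1 = -24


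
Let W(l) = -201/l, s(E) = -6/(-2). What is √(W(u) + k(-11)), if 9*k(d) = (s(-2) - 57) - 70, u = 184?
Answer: 5*I*√45310/276 ≈ 3.8562*I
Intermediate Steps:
s(E) = 3 (s(E) = -6*(-½) = 3)
k(d) = -124/9 (k(d) = ((3 - 57) - 70)/9 = (-54 - 70)/9 = (⅑)*(-124) = -124/9)
√(W(u) + k(-11)) = √(-201/184 - 124/9) = √(-24625/1656) = 5*I*√45310/276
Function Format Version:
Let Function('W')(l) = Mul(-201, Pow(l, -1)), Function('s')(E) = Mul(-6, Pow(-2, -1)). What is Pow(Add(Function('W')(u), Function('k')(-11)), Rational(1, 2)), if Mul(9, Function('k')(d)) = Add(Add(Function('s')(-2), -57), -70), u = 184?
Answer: Mul(Rational(5, 276), I, Pow(45310, Rational(1, 2))) ≈ Mul(3.8562, I)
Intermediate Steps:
Function('s')(E) = 3 (Function('s')(E) = Mul(-6, Rational(-1, 2)) = 3)
Function('k')(d) = Rational(-124, 9) (Function('k')(d) = Mul(Rational(1, 9), Add(Add(3, -57), -70)) = Mul(Rational(1, 9), Add(-54, -70)) = Mul(Rational(1, 9), -124) = Rational(-124, 9))
Pow(Add(Function('W')(u), Function('k')(-11)), Rational(1, 2)) = Pow(Add(Mul(-201, Pow(184, -1)), Rational(-124, 9)), Rational(1, 2)) = Pow(Add(Mul(-201, Rational(1, 184)), Rational(-124, 9)), Rational(1, 2)) = Pow(Add(Rational(-201, 184), Rational(-124, 9)), Rational(1, 2)) = Pow(Rational(-24625, 1656), Rational(1, 2)) = Mul(Rational(5, 276), I, Pow(45310, Rational(1, 2)))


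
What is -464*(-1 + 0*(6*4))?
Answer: 464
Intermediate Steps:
-464*(-1 + 0*(6*4)) = -464*(-1 + 0*24) = -464*(-1 + 0) = -464*(-1) = 464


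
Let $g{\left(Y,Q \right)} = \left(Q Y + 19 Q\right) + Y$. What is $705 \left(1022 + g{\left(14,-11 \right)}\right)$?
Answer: $474465$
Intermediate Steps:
$g{\left(Y,Q \right)} = Y + 19 Q + Q Y$ ($g{\left(Y,Q \right)} = \left(19 Q + Q Y\right) + Y = Y + 19 Q + Q Y$)
$705 \left(1022 + g{\left(14,-11 \right)}\right) = 705 \left(1022 + \left(14 + 19 \left(-11\right) - 154\right)\right) = 705 \left(1022 - 349\right) = 705 \cdot 673 = 474465$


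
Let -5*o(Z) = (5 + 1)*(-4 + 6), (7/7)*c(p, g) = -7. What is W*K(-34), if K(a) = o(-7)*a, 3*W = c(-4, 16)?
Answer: -952/5 ≈ -190.40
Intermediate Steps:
c(p, g) = -7
o(Z) = -12/5 (o(Z) = -(5 + 1)*(-4 + 6)/5 = -6*2/5 = -1/5*12 = -12/5)
W = -7/3 (W = (1/3)*(-7) = -7/3 ≈ -2.3333)
K(a) = -12*a/5
W*K(-34) = -(-28)*(-34)/5 = -7/3*408/5 = -952/5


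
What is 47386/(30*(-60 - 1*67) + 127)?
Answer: -1634/127 ≈ -12.866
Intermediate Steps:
47386/(30*(-60 - 1*67) + 127) = 47386/(30*(-60 - 67) + 127) = 47386/(30*(-127) + 127) = 47386/(-3810 + 127) = 47386/(-3683) = 47386*(-1/3683) = -1634/127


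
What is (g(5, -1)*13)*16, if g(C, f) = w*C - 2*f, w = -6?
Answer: -5824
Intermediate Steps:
g(C, f) = -6*C - 2*f
(g(5, -1)*13)*16 = ((-6*5 - 2*(-1))*13)*16 = ((-30 + 2)*13)*16 = -28*13*16 = -364*16 = -5824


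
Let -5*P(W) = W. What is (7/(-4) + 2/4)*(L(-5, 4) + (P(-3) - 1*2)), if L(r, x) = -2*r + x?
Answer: -63/4 ≈ -15.750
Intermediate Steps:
L(r, x) = x - 2*r
P(W) = -W/5
(7/(-4) + 2/4)*(L(-5, 4) + (P(-3) - 1*2)) = (7/(-4) + 2/4)*((4 - 2*(-5)) + (-⅕*(-3) - 1*2)) = (7*(-¼) + 2*(¼))*((4 + 10) + (⅗ - 2)) = (-7/4 + ½)*(14 - 7/5) = -5/4*63/5 = -63/4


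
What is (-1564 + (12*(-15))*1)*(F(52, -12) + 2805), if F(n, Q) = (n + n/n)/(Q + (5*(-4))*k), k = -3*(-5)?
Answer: -190773326/39 ≈ -4.8916e+6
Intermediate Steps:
k = 15
F(n, Q) = (1 + n)/(-300 + Q) (F(n, Q) = (n + n/n)/(Q + (5*(-4))*15) = (n + 1)/(Q - 20*15) = (1 + n)/(Q - 300) = (1 + n)/(-300 + Q))
(-1564 + (12*(-15))*1)*(F(52, -12) + 2805) = (-1564 + (12*(-15))*1)*((1 + 52)/(-300 - 12) + 2805) = (-1564 - 180*1)*(53/(-312) + 2805) = (-1564 - 180)*(-1/312*53 + 2805) = -1744*(-53/312 + 2805) = -1744*875107/312 = -190773326/39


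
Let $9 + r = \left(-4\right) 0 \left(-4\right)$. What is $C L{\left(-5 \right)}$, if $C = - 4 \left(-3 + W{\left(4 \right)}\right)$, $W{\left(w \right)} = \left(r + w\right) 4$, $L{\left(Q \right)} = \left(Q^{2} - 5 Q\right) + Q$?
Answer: $4140$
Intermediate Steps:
$L{\left(Q \right)} = Q^{2} - 4 Q$
$r = -9$ ($r = -9 + \left(-4\right) 0 \left(-4\right) = -9 + 0 \left(-4\right) = -9 + 0 = -9$)
$W{\left(w \right)} = -36 + 4 w$ ($W{\left(w \right)} = \left(-9 + w\right) 4 = -36 + 4 w$)
$C = 92$ ($C = - 4 \left(-3 + \left(-36 + 4 \cdot 4\right)\right) = - 4 \left(-3 + \left(-36 + 16\right)\right) = - 4 \left(-3 - 20\right) = \left(-4\right) \left(-23\right) = 92$)
$C L{\left(-5 \right)} = 92 \left(- 5 \left(-4 - 5\right)\right) = 92 \left(\left(-5\right) \left(-9\right)\right) = 92 \cdot 45 = 4140$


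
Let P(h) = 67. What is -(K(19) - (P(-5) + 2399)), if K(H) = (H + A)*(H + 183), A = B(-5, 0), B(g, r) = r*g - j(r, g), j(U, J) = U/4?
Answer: -1372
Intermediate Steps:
j(U, J) = U/4 (j(U, J) = U*(¼) = U/4)
B(g, r) = -r/4 + g*r (B(g, r) = r*g - r/4 = g*r - r/4 = -r/4 + g*r)
A = 0 (A = 0*(-¼ - 5) = 0*(-21/4) = 0)
K(H) = H*(183 + H) (K(H) = (H + 0)*(H + 183) = H*(183 + H))
-(K(19) - (P(-5) + 2399)) = -(19*(183 + 19) - (67 + 2399)) = -(19*202 - 1*2466) = -(3838 - 2466) = -1*1372 = -1372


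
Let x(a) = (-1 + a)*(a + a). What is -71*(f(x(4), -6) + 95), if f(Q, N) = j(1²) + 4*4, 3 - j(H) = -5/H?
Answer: -8449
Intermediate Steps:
j(H) = 3 + 5/H (j(H) = 3 - (-5)/H = 3 + 5/H)
x(a) = 2*a*(-1 + a) (x(a) = (-1 + a)*(2*a) = 2*a*(-1 + a))
f(Q, N) = 24 (f(Q, N) = (3 + 5/(1²)) + 4*4 = (3 + 5/1) + 16 = (3 + 5*1) + 16 = (3 + 5) + 16 = 8 + 16 = 24)
-71*(f(x(4), -6) + 95) = -71*(24 + 95) = -71*119 = -8449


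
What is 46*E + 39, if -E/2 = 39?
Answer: -3549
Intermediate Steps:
E = -78 (E = -2*39 = -78)
46*E + 39 = 46*(-78) + 39 = -3588 + 39 = -3549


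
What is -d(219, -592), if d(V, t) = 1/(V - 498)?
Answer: 1/279 ≈ 0.0035842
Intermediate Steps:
d(V, t) = 1/(-498 + V)
-d(219, -592) = -1/(-498 + 219) = -1/(-279) = -1*(-1/279) = 1/279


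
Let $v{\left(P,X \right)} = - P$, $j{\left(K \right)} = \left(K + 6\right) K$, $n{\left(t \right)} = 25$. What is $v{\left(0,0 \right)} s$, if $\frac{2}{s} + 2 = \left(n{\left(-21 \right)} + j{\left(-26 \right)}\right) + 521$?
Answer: $0$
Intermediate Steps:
$j{\left(K \right)} = K \left(6 + K\right)$ ($j{\left(K \right)} = \left(6 + K\right) K = K \left(6 + K\right)$)
$s = \frac{1}{532}$ ($s = \frac{2}{-2 + \left(\left(25 - 26 \left(6 - 26\right)\right) + 521\right)} = \frac{2}{-2 + \left(\left(25 - -520\right) + 521\right)} = \frac{2}{-2 + \left(\left(25 + 520\right) + 521\right)} = \frac{2}{-2 + \left(545 + 521\right)} = \frac{2}{-2 + 1066} = \frac{2}{1064} = 2 \cdot \frac{1}{1064} = \frac{1}{532} \approx 0.0018797$)
$v{\left(0,0 \right)} s = \left(-1\right) 0 \cdot \frac{1}{532} = 0 \cdot \frac{1}{532} = 0$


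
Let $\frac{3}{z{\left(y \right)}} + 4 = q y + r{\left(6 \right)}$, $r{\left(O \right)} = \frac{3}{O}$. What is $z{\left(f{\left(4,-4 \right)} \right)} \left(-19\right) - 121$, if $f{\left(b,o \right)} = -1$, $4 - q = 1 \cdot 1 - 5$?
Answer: $- \frac{2669}{23} \approx -116.04$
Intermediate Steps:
$q = 8$ ($q = 4 - \left(1 \cdot 1 - 5\right) = 4 - \left(1 - 5\right) = 4 - -4 = 4 + 4 = 8$)
$z{\left(y \right)} = \frac{3}{- \frac{7}{2} + 8 y}$ ($z{\left(y \right)} = \frac{3}{-4 + \left(8 y + \frac{3}{6}\right)} = \frac{3}{-4 + \left(8 y + 3 \cdot \frac{1}{6}\right)} = \frac{3}{-4 + \left(8 y + \frac{1}{2}\right)} = \frac{3}{-4 + \left(\frac{1}{2} + 8 y\right)} = \frac{3}{- \frac{7}{2} + 8 y}$)
$z{\left(f{\left(4,-4 \right)} \right)} \left(-19\right) - 121 = \frac{6}{-7 + 16 \left(-1\right)} \left(-19\right) - 121 = \frac{6}{-7 - 16} \left(-19\right) - 121 = \frac{6}{-23} \left(-19\right) - 121 = 6 \left(- \frac{1}{23}\right) \left(-19\right) - 121 = \left(- \frac{6}{23}\right) \left(-19\right) - 121 = \frac{114}{23} - 121 = - \frac{2669}{23}$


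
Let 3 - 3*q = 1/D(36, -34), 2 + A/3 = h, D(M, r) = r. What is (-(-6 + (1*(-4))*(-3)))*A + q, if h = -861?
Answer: 1584571/102 ≈ 15535.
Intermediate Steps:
A = -2589 (A = -6 + 3*(-861) = -6 - 2583 = -2589)
q = 103/102 (q = 1 - ⅓/(-34) = 1 - ⅓*(-1/34) = 1 + 1/102 = 103/102 ≈ 1.0098)
(-(-6 + (1*(-4))*(-3)))*A + q = -(-6 + (1*(-4))*(-3))*(-2589) + 103/102 = -(-6 - 4*(-3))*(-2589) + 103/102 = -(-6 + 12)*(-2589) + 103/102 = -1*6*(-2589) + 103/102 = -6*(-2589) + 103/102 = 15534 + 103/102 = 1584571/102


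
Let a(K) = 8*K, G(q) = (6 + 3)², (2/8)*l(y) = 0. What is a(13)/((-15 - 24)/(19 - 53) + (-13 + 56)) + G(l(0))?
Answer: 125117/1501 ≈ 83.356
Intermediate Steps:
l(y) = 0 (l(y) = 4*0 = 0)
G(q) = 81 (G(q) = 9² = 81)
a(13)/((-15 - 24)/(19 - 53) + (-13 + 56)) + G(l(0)) = (8*13)/((-15 - 24)/(19 - 53) + (-13 + 56)) + 81 = 104/(-39/(-34) + 43) + 81 = 104/(-39*(-1/34) + 43) + 81 = 104/(39/34 + 43) + 81 = 104/(1501/34) + 81 = (34/1501)*104 + 81 = 3536/1501 + 81 = 125117/1501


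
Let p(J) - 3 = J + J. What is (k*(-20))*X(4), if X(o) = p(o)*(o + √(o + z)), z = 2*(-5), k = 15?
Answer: -13200 - 3300*I*√6 ≈ -13200.0 - 8083.3*I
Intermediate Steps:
p(J) = 3 + 2*J (p(J) = 3 + (J + J) = 3 + 2*J)
z = -10
X(o) = (3 + 2*o)*(o + √(-10 + o)) (X(o) = (3 + 2*o)*(o + √(o - 10)) = (3 + 2*o)*(o + √(-10 + o)))
(k*(-20))*X(4) = (15*(-20))*((3 + 2*4)*(4 + √(-10 + 4))) = -300*(3 + 8)*(4 + √(-6)) = -3300*(4 + I*√6) = -300*(44 + 11*I*√6) = -13200 - 3300*I*√6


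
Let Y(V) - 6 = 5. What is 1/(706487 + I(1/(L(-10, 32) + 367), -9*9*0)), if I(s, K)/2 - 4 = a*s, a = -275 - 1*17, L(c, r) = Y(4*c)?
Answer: 189/133527263 ≈ 1.4154e-6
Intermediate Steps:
Y(V) = 11 (Y(V) = 6 + 5 = 11)
L(c, r) = 11
a = -292 (a = -275 - 17 = -292)
I(s, K) = 8 - 584*s (I(s, K) = 8 + 2*(-292*s) = 8 - 584*s)
1/(706487 + I(1/(L(-10, 32) + 367), -9*9*0)) = 1/(706487 + (8 - 584/(11 + 367))) = 1/(706487 + (8 - 584/378)) = 1/(706487 + (8 - 584*1/378)) = 1/(706487 + (8 - 292/189)) = 1/(706487 + 1220/189) = 1/(133527263/189) = 189/133527263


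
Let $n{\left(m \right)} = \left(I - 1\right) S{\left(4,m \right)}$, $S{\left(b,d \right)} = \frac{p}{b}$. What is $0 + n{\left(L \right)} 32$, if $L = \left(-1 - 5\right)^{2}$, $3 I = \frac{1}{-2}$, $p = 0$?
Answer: $0$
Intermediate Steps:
$I = - \frac{1}{6}$ ($I = \frac{1}{3 \left(-2\right)} = \frac{1}{3} \left(- \frac{1}{2}\right) = - \frac{1}{6} \approx -0.16667$)
$S{\left(b,d \right)} = 0$ ($S{\left(b,d \right)} = \frac{0}{b} = 0$)
$L = 36$ ($L = \left(-6\right)^{2} = 36$)
$n{\left(m \right)} = 0$ ($n{\left(m \right)} = \left(- \frac{1}{6} - 1\right) 0 = \left(- \frac{7}{6}\right) 0 = 0$)
$0 + n{\left(L \right)} 32 = 0 + 0 \cdot 32 = 0 + 0 = 0$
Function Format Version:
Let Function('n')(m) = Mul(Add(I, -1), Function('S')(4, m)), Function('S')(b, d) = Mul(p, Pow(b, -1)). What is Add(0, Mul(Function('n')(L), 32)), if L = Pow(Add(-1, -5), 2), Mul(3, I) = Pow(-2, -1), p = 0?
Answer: 0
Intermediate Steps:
I = Rational(-1, 6) (I = Mul(Rational(1, 3), Pow(-2, -1)) = Mul(Rational(1, 3), Rational(-1, 2)) = Rational(-1, 6) ≈ -0.16667)
Function('S')(b, d) = 0 (Function('S')(b, d) = Mul(0, Pow(b, -1)) = 0)
L = 36 (L = Pow(-6, 2) = 36)
Function('n')(m) = 0 (Function('n')(m) = Mul(Add(Rational(-1, 6), -1), 0) = Mul(Rational(-7, 6), 0) = 0)
Add(0, Mul(Function('n')(L), 32)) = Add(0, Mul(0, 32)) = Add(0, 0) = 0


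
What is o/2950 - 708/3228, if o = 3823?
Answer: 854337/793550 ≈ 1.0766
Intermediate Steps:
o/2950 - 708/3228 = 3823/2950 - 708/3228 = 3823*(1/2950) - 708*1/3228 = 3823/2950 - 59/269 = 854337/793550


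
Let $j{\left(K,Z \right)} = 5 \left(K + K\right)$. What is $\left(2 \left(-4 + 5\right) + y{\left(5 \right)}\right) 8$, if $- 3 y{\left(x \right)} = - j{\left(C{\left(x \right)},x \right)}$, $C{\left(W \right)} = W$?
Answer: $\frac{448}{3} \approx 149.33$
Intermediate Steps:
$j{\left(K,Z \right)} = 10 K$ ($j{\left(K,Z \right)} = 5 \cdot 2 K = 10 K$)
$y{\left(x \right)} = \frac{10 x}{3}$ ($y{\left(x \right)} = - \frac{\left(-1\right) 10 x}{3} = - \frac{\left(-10\right) x}{3} = \frac{10 x}{3}$)
$\left(2 \left(-4 + 5\right) + y{\left(5 \right)}\right) 8 = \left(2 \left(-4 + 5\right) + \frac{10}{3} \cdot 5\right) 8 = \left(2 \cdot 1 + \frac{50}{3}\right) 8 = \left(2 + \frac{50}{3}\right) 8 = \frac{56}{3} \cdot 8 = \frac{448}{3}$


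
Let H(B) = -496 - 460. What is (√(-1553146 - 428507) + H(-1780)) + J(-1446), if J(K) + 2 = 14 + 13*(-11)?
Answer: -1087 + I*√1981653 ≈ -1087.0 + 1407.7*I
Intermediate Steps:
H(B) = -956
J(K) = -131 (J(K) = -2 + (14 + 13*(-11)) = -2 + (14 - 143) = -2 - 129 = -131)
(√(-1553146 - 428507) + H(-1780)) + J(-1446) = (√(-1553146 - 428507) - 956) - 131 = (√(-1981653) - 956) - 131 = (I*√1981653 - 956) - 131 = (-956 + I*√1981653) - 131 = -1087 + I*√1981653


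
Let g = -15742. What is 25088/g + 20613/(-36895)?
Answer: -625055803/290400545 ≈ -2.1524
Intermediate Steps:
25088/g + 20613/(-36895) = 25088/(-15742) + 20613/(-36895) = 25088*(-1/15742) + 20613*(-1/36895) = -12544/7871 - 20613/36895 = -625055803/290400545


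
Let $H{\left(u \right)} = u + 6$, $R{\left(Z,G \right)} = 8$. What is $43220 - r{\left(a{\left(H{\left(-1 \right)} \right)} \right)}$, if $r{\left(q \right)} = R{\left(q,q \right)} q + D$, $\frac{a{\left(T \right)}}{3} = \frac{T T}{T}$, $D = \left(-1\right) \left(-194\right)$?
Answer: $42906$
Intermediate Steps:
$H{\left(u \right)} = 6 + u$
$D = 194$
$a{\left(T \right)} = 3 T$ ($a{\left(T \right)} = 3 \frac{T T}{T} = 3 \frac{T^{2}}{T} = 3 T$)
$r{\left(q \right)} = 194 + 8 q$ ($r{\left(q \right)} = 8 q + 194 = 194 + 8 q$)
$43220 - r{\left(a{\left(H{\left(-1 \right)} \right)} \right)} = 43220 - \left(194 + 8 \cdot 3 \left(6 - 1\right)\right) = 43220 - \left(194 + 8 \cdot 3 \cdot 5\right) = 43220 - \left(194 + 8 \cdot 15\right) = 43220 - \left(194 + 120\right) = 43220 - 314 = 42906$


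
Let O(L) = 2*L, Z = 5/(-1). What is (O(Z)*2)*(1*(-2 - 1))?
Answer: 60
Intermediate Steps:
Z = -5 (Z = 5*(-1) = -5)
(O(Z)*2)*(1*(-2 - 1)) = ((2*(-5))*2)*(1*(-2 - 1)) = (-10*2)*(1*(-3)) = -20*(-3) = 60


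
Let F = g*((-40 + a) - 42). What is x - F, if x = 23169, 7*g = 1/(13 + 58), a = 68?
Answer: 1645001/71 ≈ 23169.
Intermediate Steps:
g = 1/497 (g = 1/(7*(13 + 58)) = (⅐)/71 = (⅐)*(1/71) = 1/497 ≈ 0.0020121)
F = -2/71 (F = ((-40 + 68) - 42)/497 = (28 - 42)/497 = (1/497)*(-14) = -2/71 ≈ -0.028169)
x - F = 23169 - 1*(-2/71) = 23169 + 2/71 = 1645001/71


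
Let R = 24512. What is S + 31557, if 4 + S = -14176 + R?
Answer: 41889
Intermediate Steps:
S = 10332 (S = -4 + (-14176 + 24512) = -4 + 10336 = 10332)
S + 31557 = 10332 + 31557 = 41889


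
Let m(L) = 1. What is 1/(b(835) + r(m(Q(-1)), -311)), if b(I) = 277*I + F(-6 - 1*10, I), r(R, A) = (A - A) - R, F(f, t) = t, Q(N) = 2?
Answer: 1/232129 ≈ 4.3079e-6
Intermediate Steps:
r(R, A) = -R (r(R, A) = 0 - R = -R)
b(I) = 278*I (b(I) = 277*I + I = 278*I)
1/(b(835) + r(m(Q(-1)), -311)) = 1/(278*835 - 1*1) = 1/(232130 - 1) = 1/232129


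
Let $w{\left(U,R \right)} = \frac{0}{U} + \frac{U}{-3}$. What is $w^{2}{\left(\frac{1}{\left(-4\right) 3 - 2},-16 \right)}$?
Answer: $\frac{1}{1764} \approx 0.00056689$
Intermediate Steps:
$w{\left(U,R \right)} = - \frac{U}{3}$ ($w{\left(U,R \right)} = 0 + U \left(- \frac{1}{3}\right) = 0 - \frac{U}{3} = - \frac{U}{3}$)
$w^{2}{\left(\frac{1}{\left(-4\right) 3 - 2},-16 \right)} = \left(- \frac{1}{3 \left(\left(-4\right) 3 - 2\right)}\right)^{2} = \left(- \frac{1}{3 \left(-12 - 2\right)}\right)^{2} = \left(- \frac{1}{3 \left(-14\right)}\right)^{2} = \left(\left(- \frac{1}{3}\right) \left(- \frac{1}{14}\right)\right)^{2} = \left(\frac{1}{42}\right)^{2} = \frac{1}{1764}$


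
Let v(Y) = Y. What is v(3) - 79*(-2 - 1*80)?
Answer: 6481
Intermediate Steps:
v(3) - 79*(-2 - 1*80) = 3 - 79*(-2 - 1*80) = 3 - 79*(-2 - 80) = 3 - 79*(-82) = 3 + 6478 = 6481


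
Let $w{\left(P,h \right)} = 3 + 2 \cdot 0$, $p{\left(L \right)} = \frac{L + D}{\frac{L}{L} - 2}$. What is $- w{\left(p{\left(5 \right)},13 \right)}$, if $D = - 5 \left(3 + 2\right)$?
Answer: $-3$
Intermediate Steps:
$D = -25$ ($D = \left(-5\right) 5 = -25$)
$p{\left(L \right)} = 25 - L$ ($p{\left(L \right)} = \frac{L - 25}{\frac{L}{L} - 2} = \frac{-25 + L}{1 - 2} = \frac{-25 + L}{-1} = \left(-25 + L\right) \left(-1\right) = 25 - L$)
$w{\left(P,h \right)} = 3$ ($w{\left(P,h \right)} = 3 + 0 = 3$)
$- w{\left(p{\left(5 \right)},13 \right)} = \left(-1\right) 3 = -3$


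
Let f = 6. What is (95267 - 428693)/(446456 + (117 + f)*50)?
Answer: -166713/226303 ≈ -0.73668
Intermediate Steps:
(95267 - 428693)/(446456 + (117 + f)*50) = (95267 - 428693)/(446456 + (117 + 6)*50) = -333426/(446456 + 123*50) = -333426/(446456 + 6150) = -333426/452606 = -333426*1/452606 = -166713/226303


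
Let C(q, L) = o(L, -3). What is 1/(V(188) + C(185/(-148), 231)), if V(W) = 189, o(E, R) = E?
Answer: 1/420 ≈ 0.0023810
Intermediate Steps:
C(q, L) = L
1/(V(188) + C(185/(-148), 231)) = 1/(189 + 231) = 1/420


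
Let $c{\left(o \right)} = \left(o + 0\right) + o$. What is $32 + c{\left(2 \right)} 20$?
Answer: $112$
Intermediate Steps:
$c{\left(o \right)} = 2 o$ ($c{\left(o \right)} = o + o = 2 o$)
$32 + c{\left(2 \right)} 20 = 32 + 2 \cdot 2 \cdot 20 = 32 + 4 \cdot 20 = 32 + 80 = 112$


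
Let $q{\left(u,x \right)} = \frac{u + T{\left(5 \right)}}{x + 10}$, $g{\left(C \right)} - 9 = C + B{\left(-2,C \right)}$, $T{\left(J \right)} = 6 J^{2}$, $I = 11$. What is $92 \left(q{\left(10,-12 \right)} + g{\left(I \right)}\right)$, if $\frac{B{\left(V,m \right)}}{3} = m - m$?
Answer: $-5520$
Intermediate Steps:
$B{\left(V,m \right)} = 0$ ($B{\left(V,m \right)} = 3 \left(m - m\right) = 3 \cdot 0 = 0$)
$g{\left(C \right)} = 9 + C$ ($g{\left(C \right)} = 9 + \left(C + 0\right) = 9 + C$)
$q{\left(u,x \right)} = \frac{150 + u}{10 + x}$ ($q{\left(u,x \right)} = \frac{u + 6 \cdot 5^{2}}{x + 10} = \frac{u + 6 \cdot 25}{10 + x} = \frac{u + 150}{10 + x} = \frac{150 + u}{10 + x}$)
$92 \left(q{\left(10,-12 \right)} + g{\left(I \right)}\right) = 92 \left(\frac{150 + 10}{10 - 12} + \left(9 + 11\right)\right) = 92 \left(\frac{1}{-2} \cdot 160 + 20\right) = 92 \left(\left(- \frac{1}{2}\right) 160 + 20\right) = 92 \left(-80 + 20\right) = 92 \left(-60\right) = -5520$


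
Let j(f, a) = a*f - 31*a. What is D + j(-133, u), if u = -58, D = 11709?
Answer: 21221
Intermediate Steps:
j(f, a) = -31*a + a*f
D + j(-133, u) = 11709 - 58*(-31 - 133) = 11709 - 58*(-164) = 11709 + 9512 = 21221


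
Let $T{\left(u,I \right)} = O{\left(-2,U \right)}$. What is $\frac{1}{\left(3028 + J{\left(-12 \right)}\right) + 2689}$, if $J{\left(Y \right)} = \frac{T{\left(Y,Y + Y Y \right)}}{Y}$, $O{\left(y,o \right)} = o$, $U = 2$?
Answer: $\frac{6}{34301} \approx 0.00017492$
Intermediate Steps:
$T{\left(u,I \right)} = 2$
$J{\left(Y \right)} = \frac{2}{Y}$
$\frac{1}{\left(3028 + J{\left(-12 \right)}\right) + 2689} = \frac{1}{\left(3028 + \frac{2}{-12}\right) + 2689} = \frac{1}{\left(3028 + 2 \left(- \frac{1}{12}\right)\right) + 2689} = \frac{1}{\left(3028 - \frac{1}{6}\right) + 2689} = \frac{1}{\frac{18167}{6} + 2689} = \frac{1}{\frac{34301}{6}} = \frac{6}{34301}$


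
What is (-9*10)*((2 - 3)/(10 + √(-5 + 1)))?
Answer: 225/26 - 45*I/26 ≈ 8.6538 - 1.7308*I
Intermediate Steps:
(-9*10)*((2 - 3)/(10 + √(-5 + 1))) = -(-90)/(10 + √(-4)) = -(-90)/(10 + 2*I) = -(-90)*(10 - 2*I)/104 = -(-45)*(10 - 2*I)/52 = 45*(10 - 2*I)/52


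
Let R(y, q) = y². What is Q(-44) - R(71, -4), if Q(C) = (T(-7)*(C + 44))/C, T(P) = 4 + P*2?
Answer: -5041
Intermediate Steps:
T(P) = 4 + 2*P
Q(C) = (-440 - 10*C)/C (Q(C) = ((4 + 2*(-7))*(C + 44))/C = ((4 - 14)*(44 + C))/C = (-10*(44 + C))/C = (-440 - 10*C)/C)
Q(-44) - R(71, -4) = (-10 - 440/(-44)) - 1*71² = (-10 - 440*(-1/44)) - 1*5041 = (-10 + 10) - 5041 = 0 - 5041 = -5041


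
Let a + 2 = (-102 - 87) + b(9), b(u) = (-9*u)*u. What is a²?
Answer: 846400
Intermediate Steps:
b(u) = -9*u²
a = -920 (a = -2 + ((-102 - 87) - 9*9²) = -2 + (-189 - 9*81) = -2 + (-189 - 729) = -2 - 918 = -920)
a² = (-920)² = 846400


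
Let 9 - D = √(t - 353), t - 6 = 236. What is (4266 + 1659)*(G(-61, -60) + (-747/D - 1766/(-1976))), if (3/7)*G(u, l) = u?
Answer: -16527220675/15808 - 1475325*I*√111/64 ≈ -1.0455e+6 - 2.4287e+5*I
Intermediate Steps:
t = 242 (t = 6 + 236 = 242)
G(u, l) = 7*u/3
D = 9 - I*√111 (D = 9 - √(242 - 353) = 9 - √(-111) = 9 - I*√111 ≈ 9.0 - 10.536*I)
(4266 + 1659)*(G(-61, -60) + (-747/D - 1766/(-1976))) = (4266 + 1659)*((7/3)*(-61) + (-747/(9 - I*√111) - 1766/(-1976))) = 5925*(-427/3 + (-747/(9 - I*√111) - 1766*(-1/1976))) = 5925*(-427/3 + (-747/(9 - I*√111) + 883/988)) = 5925*(-427/3 + (883/988 - 747/(9 - I*√111))) = 5925*(-419227/2964 - 747/(9 - I*√111)) = -827973325/988 - 4425975/(9 - I*√111)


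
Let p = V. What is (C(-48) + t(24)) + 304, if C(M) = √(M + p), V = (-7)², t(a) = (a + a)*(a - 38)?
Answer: -367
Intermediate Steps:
t(a) = 2*a*(-38 + a) (t(a) = (2*a)*(-38 + a) = 2*a*(-38 + a))
V = 49
p = 49
C(M) = √(49 + M) (C(M) = √(M + 49) = √(49 + M))
(C(-48) + t(24)) + 304 = (√(49 - 48) + 2*24*(-38 + 24)) + 304 = (√1 + 2*24*(-14)) + 304 = (1 - 672) + 304 = -671 + 304 = -367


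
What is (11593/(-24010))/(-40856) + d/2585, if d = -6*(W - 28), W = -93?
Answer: 12949118663/46104770320 ≈ 0.28086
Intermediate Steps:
d = 726 (d = -6*(-93 - 28) = -6*(-121) = 726)
(11593/(-24010))/(-40856) + d/2585 = (11593/(-24010))/(-40856) + 726/2585 = (11593*(-1/24010))*(-1/40856) + 726*(1/2585) = -11593/24010*(-1/40856) + 66/235 = 11593/980952560 + 66/235 = 12949118663/46104770320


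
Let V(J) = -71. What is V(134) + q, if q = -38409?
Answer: -38480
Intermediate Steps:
V(134) + q = -71 - 38409 = -38480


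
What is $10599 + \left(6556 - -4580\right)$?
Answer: $21735$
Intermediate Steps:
$10599 + \left(6556 - -4580\right) = 10599 + \left(6556 + 4580\right) = 10599 + 11136 = 21735$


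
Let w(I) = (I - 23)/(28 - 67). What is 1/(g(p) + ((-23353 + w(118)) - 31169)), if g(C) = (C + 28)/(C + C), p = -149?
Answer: -11622/633678275 ≈ -1.8341e-5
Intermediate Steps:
w(I) = 23/39 - I/39 (w(I) = (-23 + I)/(-39) = (-23 + I)*(-1/39) = 23/39 - I/39)
g(C) = (28 + C)/(2*C) (g(C) = (28 + C)/((2*C)) = (28 + C)*(1/(2*C)) = (28 + C)/(2*C))
1/(g(p) + ((-23353 + w(118)) - 31169)) = 1/((1/2)*(28 - 149)/(-149) + ((-23353 + (23/39 - 1/39*118)) - 31169)) = 1/((1/2)*(-1/149)*(-121) + ((-23353 + (23/39 - 118/39)) - 31169)) = 1/(121/298 + ((-23353 - 95/39) - 31169)) = 1/(121/298 + (-910862/39 - 31169)) = 1/(121/298 - 2126453/39) = 1/(-633678275/11622) = -11622/633678275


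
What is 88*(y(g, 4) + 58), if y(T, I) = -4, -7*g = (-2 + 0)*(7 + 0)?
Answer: 4752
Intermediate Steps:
g = 2 (g = -(-2 + 0)*(7 + 0)/7 = -(-2)*7/7 = -1/7*(-14) = 2)
88*(y(g, 4) + 58) = 88*(-4 + 58) = 88*54 = 4752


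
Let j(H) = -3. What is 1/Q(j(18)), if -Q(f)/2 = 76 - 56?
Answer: -1/40 ≈ -0.025000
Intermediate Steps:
Q(f) = -40 (Q(f) = -2*(76 - 56) = -2*20 = -40)
1/Q(j(18)) = 1/(-40) = -1/40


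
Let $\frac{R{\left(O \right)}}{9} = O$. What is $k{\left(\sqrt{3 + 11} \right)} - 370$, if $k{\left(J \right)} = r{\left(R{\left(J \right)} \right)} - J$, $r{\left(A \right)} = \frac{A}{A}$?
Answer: $-369 - \sqrt{14} \approx -372.74$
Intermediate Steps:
$R{\left(O \right)} = 9 O$
$r{\left(A \right)} = 1$
$k{\left(J \right)} = 1 - J$
$k{\left(\sqrt{3 + 11} \right)} - 370 = \left(1 - \sqrt{3 + 11}\right) - 370 = \left(1 - \sqrt{14}\right) - 370 = -369 - \sqrt{14}$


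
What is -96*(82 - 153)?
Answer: 6816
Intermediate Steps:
-96*(82 - 153) = -96*(-71) = 6816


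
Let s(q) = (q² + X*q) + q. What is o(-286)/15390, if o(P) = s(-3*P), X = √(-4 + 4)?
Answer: 122837/2565 ≈ 47.890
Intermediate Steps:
X = 0 (X = √0 = 0)
s(q) = q + q² (s(q) = (q² + 0*q) + q = (q² + 0) + q = q² + q = q + q²)
o(P) = -3*P*(1 - 3*P) (o(P) = (-3*P)*(1 - 3*P) = -3*P*(1 - 3*P))
o(-286)/15390 = (3*(-286)*(-1 + 3*(-286)))/15390 = (3*(-286)*(-1 - 858))*(1/15390) = (3*(-286)*(-859))*(1/15390) = 737022*(1/15390) = 122837/2565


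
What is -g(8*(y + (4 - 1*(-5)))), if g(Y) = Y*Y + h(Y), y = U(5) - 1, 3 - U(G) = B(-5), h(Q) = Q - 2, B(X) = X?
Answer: -16510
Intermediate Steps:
h(Q) = -2 + Q
U(G) = 8 (U(G) = 3 - 1*(-5) = 3 + 5 = 8)
y = 7 (y = 8 - 1 = 7)
g(Y) = -2 + Y + Y² (g(Y) = Y*Y + (-2 + Y) = Y² + (-2 + Y) = -2 + Y + Y²)
-g(8*(y + (4 - 1*(-5)))) = -(-2 + 8*(7 + (4 - 1*(-5))) + (8*(7 + (4 - 1*(-5))))²) = -(-2 + 8*(7 + (4 + 5)) + (8*(7 + (4 + 5)))²) = -(-2 + 8*(7 + 9) + (8*(7 + 9))²) = -(-2 + 8*16 + (8*16)²) = -(-2 + 128 + 128²) = -(-2 + 128 + 16384) = -1*16510 = -16510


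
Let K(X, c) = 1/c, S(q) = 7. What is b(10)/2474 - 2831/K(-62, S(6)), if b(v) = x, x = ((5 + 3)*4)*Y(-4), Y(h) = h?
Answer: -24513693/1237 ≈ -19817.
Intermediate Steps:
x = -128 (x = ((5 + 3)*4)*(-4) = (8*4)*(-4) = 32*(-4) = -128)
b(v) = -128
b(10)/2474 - 2831/K(-62, S(6)) = -128/2474 - 2831/(1/7) = -128*1/2474 - 2831/⅐ = -64/1237 - 2831*7 = -64/1237 - 19817 = -24513693/1237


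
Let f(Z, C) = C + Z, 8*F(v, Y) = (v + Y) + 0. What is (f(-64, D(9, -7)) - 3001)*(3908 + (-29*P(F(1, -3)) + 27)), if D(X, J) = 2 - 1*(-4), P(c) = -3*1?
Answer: -12303298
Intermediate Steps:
F(v, Y) = Y/8 + v/8 (F(v, Y) = ((v + Y) + 0)/8 = ((Y + v) + 0)/8 = (Y + v)/8 = Y/8 + v/8)
P(c) = -3
D(X, J) = 6 (D(X, J) = 2 + 4 = 6)
(f(-64, D(9, -7)) - 3001)*(3908 + (-29*P(F(1, -3)) + 27)) = ((6 - 64) - 3001)*(3908 + (-29*(-3) + 27)) = (-58 - 3001)*(3908 + (87 + 27)) = -3059*(3908 + 114) = -3059*4022 = -12303298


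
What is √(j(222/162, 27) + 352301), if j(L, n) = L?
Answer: 2*√7134123/9 ≈ 593.55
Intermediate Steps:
√(j(222/162, 27) + 352301) = √(222/162 + 352301) = √(222*(1/162) + 352301) = √(37/27 + 352301) = √(9512164/27) = 2*√7134123/9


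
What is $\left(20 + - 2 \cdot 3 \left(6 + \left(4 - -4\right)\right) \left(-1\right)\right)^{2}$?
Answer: $10816$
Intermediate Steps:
$\left(20 + - 2 \cdot 3 \left(6 + \left(4 - -4\right)\right) \left(-1\right)\right)^{2} = \left(20 + - 2 \cdot 3 \left(6 + \left(4 + 4\right)\right) \left(-1\right)\right)^{2} = \left(20 + - 2 \cdot 3 \left(6 + 8\right) \left(-1\right)\right)^{2} = \left(20 + - 2 \cdot 3 \cdot 14 \left(-1\right)\right)^{2} = \left(20 + \left(-2\right) 42 \left(-1\right)\right)^{2} = \left(20 - -84\right)^{2} = \left(20 + 84\right)^{2} = 104^{2} = 10816$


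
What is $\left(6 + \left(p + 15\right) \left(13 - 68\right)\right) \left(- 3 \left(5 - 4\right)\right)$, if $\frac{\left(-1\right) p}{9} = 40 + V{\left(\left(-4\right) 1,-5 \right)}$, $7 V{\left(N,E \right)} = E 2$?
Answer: $- \frac{383751}{7} \approx -54822.0$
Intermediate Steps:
$V{\left(N,E \right)} = \frac{2 E}{7}$ ($V{\left(N,E \right)} = \frac{E 2}{7} = \frac{2 E}{7}$)
$p = - \frac{2430}{7}$ ($p = - 9 \left(40 + \frac{2}{7} \left(-5\right)\right) = - 9 \left(40 - \frac{10}{7}\right) = \left(-9\right) \frac{270}{7} = - \frac{2430}{7} \approx -347.14$)
$\left(6 + \left(p + 15\right) \left(13 - 68\right)\right) \left(- 3 \left(5 - 4\right)\right) = \left(6 + \left(- \frac{2430}{7} + 15\right) \left(13 - 68\right)\right) \left(- 3 \left(5 - 4\right)\right) = \left(6 - - \frac{127875}{7}\right) \left(\left(-3\right) 1\right) = \left(6 + \frac{127875}{7}\right) \left(-3\right) = \frac{127917}{7} \left(-3\right) = - \frac{383751}{7}$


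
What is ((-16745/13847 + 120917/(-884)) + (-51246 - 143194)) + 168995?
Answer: -313154973139/12240748 ≈ -25583.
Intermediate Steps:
((-16745/13847 + 120917/(-884)) + (-51246 - 143194)) + 168995 = ((-16745*1/13847 + 120917*(-1/884)) - 194440) + 168995 = ((-16745/13847 - 120917/884) - 194440) + 168995 = (-1689140279/12240748 - 194440) + 168995 = -2381780181399/12240748 + 168995 = -313154973139/12240748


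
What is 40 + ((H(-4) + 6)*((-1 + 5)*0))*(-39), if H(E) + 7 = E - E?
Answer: 40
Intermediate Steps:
H(E) = -7 (H(E) = -7 + (E - E) = -7 + 0 = -7)
40 + ((H(-4) + 6)*((-1 + 5)*0))*(-39) = 40 + ((-7 + 6)*((-1 + 5)*0))*(-39) = 40 - 4*0*(-39) = 40 - 1*0*(-39) = 40 + 0*(-39) = 40 + 0 = 40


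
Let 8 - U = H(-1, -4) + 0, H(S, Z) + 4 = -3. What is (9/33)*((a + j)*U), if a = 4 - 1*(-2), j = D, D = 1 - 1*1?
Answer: 270/11 ≈ 24.545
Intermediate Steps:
D = 0 (D = 1 - 1 = 0)
H(S, Z) = -7 (H(S, Z) = -4 - 3 = -7)
j = 0
U = 15 (U = 8 - (-7 + 0) = 8 - 1*(-7) = 8 + 7 = 15)
a = 6 (a = 4 + 2 = 6)
(9/33)*((a + j)*U) = (9/33)*((6 + 0)*15) = (9*(1/33))*(6*15) = (3/11)*90 = 270/11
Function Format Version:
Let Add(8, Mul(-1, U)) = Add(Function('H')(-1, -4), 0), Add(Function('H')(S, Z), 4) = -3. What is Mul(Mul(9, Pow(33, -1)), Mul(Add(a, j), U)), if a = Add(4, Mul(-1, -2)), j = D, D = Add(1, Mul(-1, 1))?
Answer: Rational(270, 11) ≈ 24.545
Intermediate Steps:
D = 0 (D = Add(1, -1) = 0)
Function('H')(S, Z) = -7 (Function('H')(S, Z) = Add(-4, -3) = -7)
j = 0
U = 15 (U = Add(8, Mul(-1, Add(-7, 0))) = Add(8, Mul(-1, -7)) = Add(8, 7) = 15)
a = 6 (a = Add(4, 2) = 6)
Mul(Mul(9, Pow(33, -1)), Mul(Add(a, j), U)) = Mul(Mul(9, Pow(33, -1)), Mul(Add(6, 0), 15)) = Mul(Mul(9, Rational(1, 33)), Mul(6, 15)) = Mul(Rational(3, 11), 90) = Rational(270, 11)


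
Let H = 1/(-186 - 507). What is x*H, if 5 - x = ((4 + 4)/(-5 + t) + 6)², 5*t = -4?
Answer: 13751/582813 ≈ 0.023594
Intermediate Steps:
t = -⅘ (t = (⅕)*(-4) = -⅘ ≈ -0.80000)
x = -13751/841 (x = 5 - ((4 + 4)/(-5 - ⅘) + 6)² = 5 - (8/(-29/5) + 6)² = 5 - (8*(-5/29) + 6)² = 5 - (-40/29 + 6)² = 5 - (134/29)² = 5 - 1*17956/841 = 5 - 17956/841 = -13751/841 ≈ -16.351)
H = -1/693 (H = 1/(-693) = -1/693 ≈ -0.0014430)
x*H = -13751/841*(-1/693) = 13751/582813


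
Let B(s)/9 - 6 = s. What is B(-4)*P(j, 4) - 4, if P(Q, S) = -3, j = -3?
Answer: -58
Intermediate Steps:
B(s) = 54 + 9*s
B(-4)*P(j, 4) - 4 = (54 + 9*(-4))*(-3) - 4 = (54 - 36)*(-3) - 4 = 18*(-3) - 4 = -54 - 4 = -58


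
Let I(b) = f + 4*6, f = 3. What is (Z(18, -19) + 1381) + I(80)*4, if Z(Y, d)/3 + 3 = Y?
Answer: 1534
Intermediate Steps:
Z(Y, d) = -9 + 3*Y
I(b) = 27 (I(b) = 3 + 4*6 = 3 + 24 = 27)
(Z(18, -19) + 1381) + I(80)*4 = ((-9 + 3*18) + 1381) + 27*4 = ((-9 + 54) + 1381) + 108 = (45 + 1381) + 108 = 1426 + 108 = 1534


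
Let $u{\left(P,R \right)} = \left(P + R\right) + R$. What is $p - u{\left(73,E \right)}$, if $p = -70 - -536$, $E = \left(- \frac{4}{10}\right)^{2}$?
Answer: $\frac{9817}{25} \approx 392.68$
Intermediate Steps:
$E = \frac{4}{25}$ ($E = \left(\left(-4\right) \frac{1}{10}\right)^{2} = \left(- \frac{2}{5}\right)^{2} = \frac{4}{25} \approx 0.16$)
$p = 466$ ($p = -70 + 536 = 466$)
$u{\left(P,R \right)} = P + 2 R$
$p - u{\left(73,E \right)} = 466 - \left(73 + 2 \cdot \frac{4}{25}\right) = 466 - \left(73 + \frac{8}{25}\right) = 466 - \frac{1833}{25} = \frac{9817}{25}$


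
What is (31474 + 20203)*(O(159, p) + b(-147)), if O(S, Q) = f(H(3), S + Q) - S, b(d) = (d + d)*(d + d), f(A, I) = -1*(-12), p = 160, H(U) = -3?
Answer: 4459156653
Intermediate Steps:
f(A, I) = 12
b(d) = 4*d**2 (b(d) = (2*d)*(2*d) = 4*d**2)
O(S, Q) = 12 - S
(31474 + 20203)*(O(159, p) + b(-147)) = (31474 + 20203)*((12 - 1*159) + 4*(-147)**2) = 51677*((12 - 159) + 4*21609) = 51677*(-147 + 86436) = 51677*86289 = 4459156653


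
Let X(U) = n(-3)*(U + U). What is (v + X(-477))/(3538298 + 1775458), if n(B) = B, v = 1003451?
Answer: 20537/108444 ≈ 0.18938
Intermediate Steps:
X(U) = -6*U (X(U) = -3*(U + U) = -6*U)
(v + X(-477))/(3538298 + 1775458) = (1003451 - 6*(-477))/(3538298 + 1775458) = (1003451 + 2862)/5313756 = 1006313*(1/5313756) = 20537/108444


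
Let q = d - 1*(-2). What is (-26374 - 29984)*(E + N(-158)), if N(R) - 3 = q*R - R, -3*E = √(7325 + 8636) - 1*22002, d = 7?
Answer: -342262134 + 18786*√15961 ≈ -3.3989e+8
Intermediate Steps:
q = 9 (q = 7 - 1*(-2) = 7 + 2 = 9)
E = 7334 - √15961/3 (E = -(√(7325 + 8636) - 1*22002)/3 = -(√15961 - 22002)/3 = -(-22002 + √15961)/3 = 7334 - √15961/3 ≈ 7291.9)
N(R) = 3 + 8*R (N(R) = 3 + (9*R - R) = 3 + 8*R)
(-26374 - 29984)*(E + N(-158)) = (-26374 - 29984)*((7334 - √15961/3) + (3 + 8*(-158))) = -56358*((7334 - √15961/3) + (3 - 1264)) = -56358*((7334 - √15961/3) - 1261) = -56358*(6073 - √15961/3) = -342262134 + 18786*√15961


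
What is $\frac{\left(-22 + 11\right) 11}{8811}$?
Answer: $- \frac{11}{801} \approx -0.013733$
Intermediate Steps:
$\frac{\left(-22 + 11\right) 11}{8811} = \left(-11\right) 11 \cdot \frac{1}{8811} = \left(-121\right) \frac{1}{8811} = - \frac{11}{801}$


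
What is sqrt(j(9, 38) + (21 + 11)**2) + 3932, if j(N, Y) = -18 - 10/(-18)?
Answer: 3932 + sqrt(9059)/3 ≈ 3963.7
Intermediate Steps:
j(N, Y) = -157/9 (j(N, Y) = -18 - 10*(-1)/18 = -18 - 1*(-5/9) = -18 + 5/9 = -157/9)
sqrt(j(9, 38) + (21 + 11)**2) + 3932 = sqrt(-157/9 + (21 + 11)**2) + 3932 = sqrt(-157/9 + 32**2) + 3932 = sqrt(-157/9 + 1024) + 3932 = sqrt(9059/9) + 3932 = sqrt(9059)/3 + 3932 = 3932 + sqrt(9059)/3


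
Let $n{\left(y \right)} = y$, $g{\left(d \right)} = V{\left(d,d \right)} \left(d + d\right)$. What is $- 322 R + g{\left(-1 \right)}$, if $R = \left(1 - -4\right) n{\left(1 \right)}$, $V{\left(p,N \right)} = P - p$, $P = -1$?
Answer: $-1610$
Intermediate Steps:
$V{\left(p,N \right)} = -1 - p$
$g{\left(d \right)} = 2 d \left(-1 - d\right)$ ($g{\left(d \right)} = \left(-1 - d\right) \left(d + d\right) = \left(-1 - d\right) 2 d = 2 d \left(-1 - d\right)$)
$R = 5$ ($R = \left(1 - -4\right) 1 = \left(1 + \left(-1 + 5\right)\right) 1 = \left(1 + 4\right) 1 = 5 \cdot 1 = 5$)
$- 322 R + g{\left(-1 \right)} = \left(-322\right) 5 - - 2 \left(1 - 1\right) = -1610 - \left(-2\right) 0 = -1610 + 0 = -1610$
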